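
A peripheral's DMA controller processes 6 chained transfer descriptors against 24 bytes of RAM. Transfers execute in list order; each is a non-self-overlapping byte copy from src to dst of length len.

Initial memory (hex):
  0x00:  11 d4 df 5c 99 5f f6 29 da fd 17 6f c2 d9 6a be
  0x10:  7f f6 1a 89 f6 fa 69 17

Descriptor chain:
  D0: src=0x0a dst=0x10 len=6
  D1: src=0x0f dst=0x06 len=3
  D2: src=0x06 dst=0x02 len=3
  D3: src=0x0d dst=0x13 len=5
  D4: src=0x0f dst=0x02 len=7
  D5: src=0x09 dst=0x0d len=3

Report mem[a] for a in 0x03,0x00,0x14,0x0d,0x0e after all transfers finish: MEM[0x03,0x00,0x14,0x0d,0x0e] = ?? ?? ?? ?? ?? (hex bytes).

#0 dst[0x10+6] := {0x17,0x6f,0xc2,0xd9,0x6a,0xbe}
#1 dst[0x06+3] := {0xbe,0x17,0x6f}
#2 dst[0x02+3] := {0xbe,0x17,0x6f}
#3 dst[0x13+5] := {0xd9,0x6a,0xbe,0x17,0x6f}
#4 dst[0x02+7] := {0xbe,0x17,0x6f,0xc2,0xd9,0x6a,0xbe}
#5 dst[0x0d+3] := {0xfd,0x17,0x6f}
query mem[0x03]=0x17, mem[0x00]=0x11, mem[0x14]=0x6a, mem[0x0d]=0xfd, mem[0x0e]=0x17

MEM[0x03,0x00,0x14,0x0d,0x0e] = 17 11 6a fd 17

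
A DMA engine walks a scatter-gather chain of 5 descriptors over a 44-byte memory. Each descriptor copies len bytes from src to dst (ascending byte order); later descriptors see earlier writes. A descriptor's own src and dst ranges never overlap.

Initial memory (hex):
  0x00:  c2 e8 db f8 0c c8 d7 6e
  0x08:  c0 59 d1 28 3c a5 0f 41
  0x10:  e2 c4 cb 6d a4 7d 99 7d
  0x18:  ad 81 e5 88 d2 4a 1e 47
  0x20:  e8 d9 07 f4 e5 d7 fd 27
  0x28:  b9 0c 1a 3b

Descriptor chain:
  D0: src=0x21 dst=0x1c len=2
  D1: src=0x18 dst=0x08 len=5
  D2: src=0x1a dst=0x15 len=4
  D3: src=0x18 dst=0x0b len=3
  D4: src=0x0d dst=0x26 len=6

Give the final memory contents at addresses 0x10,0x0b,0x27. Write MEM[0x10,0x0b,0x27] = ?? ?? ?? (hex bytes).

MEM[0x10,0x0b,0x27] = e2 07 0f

D0: mem[0x1c..0x1d] <- [d9 07]
D1: mem[0x08..0x0c] <- [ad 81 e5 88 d9]
D2: mem[0x15..0x18] <- [e5 88 d9 07]
D3: mem[0x0b..0x0d] <- [07 81 e5]
D4: mem[0x26..0x2b] <- [e5 0f 41 e2 c4 cb]
query mem[0x10]=0xe2, mem[0x0b]=0x07, mem[0x27]=0x0f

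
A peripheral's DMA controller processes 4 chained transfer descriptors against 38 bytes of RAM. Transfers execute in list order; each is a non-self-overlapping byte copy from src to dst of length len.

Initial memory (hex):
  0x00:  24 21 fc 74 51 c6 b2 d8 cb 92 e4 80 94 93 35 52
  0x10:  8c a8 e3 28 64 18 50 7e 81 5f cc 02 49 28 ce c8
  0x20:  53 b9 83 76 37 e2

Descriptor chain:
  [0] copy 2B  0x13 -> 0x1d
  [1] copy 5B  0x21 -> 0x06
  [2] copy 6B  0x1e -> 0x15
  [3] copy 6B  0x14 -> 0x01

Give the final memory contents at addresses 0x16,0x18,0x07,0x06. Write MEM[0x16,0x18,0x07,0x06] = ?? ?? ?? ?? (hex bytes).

MEM[0x16,0x18,0x07,0x06] = c8 b9 83 83

[0] 0x13->0x1d len=2 : 28 64
[1] 0x21->0x06 len=5 : b9 83 76 37 e2
[2] 0x1e->0x15 len=6 : 64 c8 53 b9 83 76
[3] 0x14->0x01 len=6 : 64 64 c8 53 b9 83
query mem[0x16]=0xc8, mem[0x18]=0xb9, mem[0x07]=0x83, mem[0x06]=0x83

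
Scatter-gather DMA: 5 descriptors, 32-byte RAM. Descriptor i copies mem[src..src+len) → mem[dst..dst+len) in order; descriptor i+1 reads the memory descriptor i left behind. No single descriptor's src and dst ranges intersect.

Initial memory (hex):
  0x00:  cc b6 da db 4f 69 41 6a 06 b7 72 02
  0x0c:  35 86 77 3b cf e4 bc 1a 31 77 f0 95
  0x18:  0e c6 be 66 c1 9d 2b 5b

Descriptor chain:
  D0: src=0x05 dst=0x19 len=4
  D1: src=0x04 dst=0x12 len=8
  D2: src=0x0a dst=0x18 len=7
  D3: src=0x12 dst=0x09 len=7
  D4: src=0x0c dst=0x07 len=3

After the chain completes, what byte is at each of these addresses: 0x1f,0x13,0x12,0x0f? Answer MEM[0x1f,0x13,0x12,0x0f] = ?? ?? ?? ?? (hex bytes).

MEM[0x1f,0x13,0x12,0x0f] = 5b 69 4f 72

[0] 0x05->0x19 len=4 : 69 41 6a 06
[1] 0x04->0x12 len=8 : 4f 69 41 6a 06 b7 72 02
[2] 0x0a->0x18 len=7 : 72 02 35 86 77 3b cf
[3] 0x12->0x09 len=7 : 4f 69 41 6a 06 b7 72
[4] 0x0c->0x07 len=3 : 6a 06 b7
query mem[0x1f]=0x5b, mem[0x13]=0x69, mem[0x12]=0x4f, mem[0x0f]=0x72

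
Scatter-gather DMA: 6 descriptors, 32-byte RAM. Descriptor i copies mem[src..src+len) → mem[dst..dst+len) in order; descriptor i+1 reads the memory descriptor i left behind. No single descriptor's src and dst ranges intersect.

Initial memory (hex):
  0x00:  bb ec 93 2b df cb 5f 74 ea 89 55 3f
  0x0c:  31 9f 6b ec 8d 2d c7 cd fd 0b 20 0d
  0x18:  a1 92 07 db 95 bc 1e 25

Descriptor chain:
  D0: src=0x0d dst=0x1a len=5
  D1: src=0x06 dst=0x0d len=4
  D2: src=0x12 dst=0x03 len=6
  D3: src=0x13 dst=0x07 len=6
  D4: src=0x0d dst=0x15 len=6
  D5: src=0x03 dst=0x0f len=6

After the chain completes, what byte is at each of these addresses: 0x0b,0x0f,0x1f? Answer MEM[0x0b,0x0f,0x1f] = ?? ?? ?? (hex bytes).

MEM[0x0b,0x0f,0x1f] = 0d c7 25

D0: mem[0x1a..0x1e] <- [9f 6b ec 8d 2d]
D1: mem[0x0d..0x10] <- [5f 74 ea 89]
D2: mem[0x03..0x08] <- [c7 cd fd 0b 20 0d]
D3: mem[0x07..0x0c] <- [cd fd 0b 20 0d a1]
D4: mem[0x15..0x1a] <- [5f 74 ea 89 2d c7]
D5: mem[0x0f..0x14] <- [c7 cd fd 0b cd fd]
query mem[0x0b]=0x0d, mem[0x0f]=0xc7, mem[0x1f]=0x25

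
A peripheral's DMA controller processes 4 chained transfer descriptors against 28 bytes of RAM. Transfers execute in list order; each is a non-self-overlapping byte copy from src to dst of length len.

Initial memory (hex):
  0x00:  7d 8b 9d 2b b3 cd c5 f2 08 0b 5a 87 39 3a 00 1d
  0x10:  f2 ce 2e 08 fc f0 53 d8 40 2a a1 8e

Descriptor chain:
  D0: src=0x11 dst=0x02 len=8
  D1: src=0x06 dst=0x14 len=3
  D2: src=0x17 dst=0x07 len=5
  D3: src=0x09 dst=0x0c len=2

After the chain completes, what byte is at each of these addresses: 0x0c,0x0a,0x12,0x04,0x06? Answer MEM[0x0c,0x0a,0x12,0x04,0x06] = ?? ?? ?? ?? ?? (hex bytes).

  after D0: wrote 8B at 0x02 = ce2e08fcf053d840
  after D1: wrote 3B at 0x14 = f053d8
  after D2: wrote 5B at 0x07 = d8402aa18e
  after D3: wrote 2B at 0x0c = 2aa1
query mem[0x0c]=0x2a, mem[0x0a]=0xa1, mem[0x12]=0x2e, mem[0x04]=0x08, mem[0x06]=0xf0

MEM[0x0c,0x0a,0x12,0x04,0x06] = 2a a1 2e 08 f0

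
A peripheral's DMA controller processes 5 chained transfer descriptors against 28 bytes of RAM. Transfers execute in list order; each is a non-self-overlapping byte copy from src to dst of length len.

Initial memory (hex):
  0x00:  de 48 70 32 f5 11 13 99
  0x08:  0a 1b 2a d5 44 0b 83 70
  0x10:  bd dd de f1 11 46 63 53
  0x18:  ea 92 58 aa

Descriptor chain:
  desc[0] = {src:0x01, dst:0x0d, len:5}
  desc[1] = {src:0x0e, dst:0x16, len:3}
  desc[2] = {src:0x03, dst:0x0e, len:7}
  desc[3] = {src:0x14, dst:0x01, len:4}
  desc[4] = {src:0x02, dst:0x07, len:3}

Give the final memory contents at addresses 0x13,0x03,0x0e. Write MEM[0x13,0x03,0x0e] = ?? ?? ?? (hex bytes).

MEM[0x13,0x03,0x0e] = 0a 70 32

D0: mem[0x0d..0x11] <- [48 70 32 f5 11]
D1: mem[0x16..0x18] <- [70 32 f5]
D2: mem[0x0e..0x14] <- [32 f5 11 13 99 0a 1b]
D3: mem[0x01..0x04] <- [1b 46 70 32]
D4: mem[0x07..0x09] <- [46 70 32]
query mem[0x13]=0x0a, mem[0x03]=0x70, mem[0x0e]=0x32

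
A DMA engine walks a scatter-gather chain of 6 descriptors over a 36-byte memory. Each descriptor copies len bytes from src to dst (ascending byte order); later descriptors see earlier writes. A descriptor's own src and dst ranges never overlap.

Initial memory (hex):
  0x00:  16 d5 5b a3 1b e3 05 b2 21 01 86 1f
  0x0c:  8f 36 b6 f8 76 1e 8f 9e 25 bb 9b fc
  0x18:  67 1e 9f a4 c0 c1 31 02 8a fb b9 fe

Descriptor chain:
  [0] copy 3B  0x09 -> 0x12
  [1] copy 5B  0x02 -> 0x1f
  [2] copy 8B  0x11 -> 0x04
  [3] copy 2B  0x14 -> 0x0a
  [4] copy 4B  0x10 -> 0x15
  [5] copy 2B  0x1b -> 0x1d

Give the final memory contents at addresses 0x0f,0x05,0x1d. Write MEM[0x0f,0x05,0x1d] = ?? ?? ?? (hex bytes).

MEM[0x0f,0x05,0x1d] = f8 01 a4

  after D0: wrote 3B at 0x12 = 01861f
  after D1: wrote 5B at 0x1f = 5ba31be305
  after D2: wrote 8B at 0x04 = 1e01861fbb9bfc67
  after D3: wrote 2B at 0x0a = 1fbb
  after D4: wrote 4B at 0x15 = 761e0186
  after D5: wrote 2B at 0x1d = a4c0
query mem[0x0f]=0xf8, mem[0x05]=0x01, mem[0x1d]=0xa4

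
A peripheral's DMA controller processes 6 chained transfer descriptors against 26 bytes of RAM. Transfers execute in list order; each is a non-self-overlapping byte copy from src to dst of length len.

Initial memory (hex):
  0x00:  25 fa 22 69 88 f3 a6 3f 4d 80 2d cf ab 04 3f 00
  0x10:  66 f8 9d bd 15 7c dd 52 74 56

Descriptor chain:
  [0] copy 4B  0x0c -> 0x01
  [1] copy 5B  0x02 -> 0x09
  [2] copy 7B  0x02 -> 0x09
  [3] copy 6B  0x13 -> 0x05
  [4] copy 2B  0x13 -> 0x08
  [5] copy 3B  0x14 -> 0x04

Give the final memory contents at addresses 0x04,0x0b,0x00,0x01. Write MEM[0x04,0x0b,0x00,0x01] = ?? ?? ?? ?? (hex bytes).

MEM[0x04,0x0b,0x00,0x01] = 15 00 25 ab

#0 dst[0x01+4] := {0xab,0x04,0x3f,0x00}
#1 dst[0x09+5] := {0x04,0x3f,0x00,0xf3,0xa6}
#2 dst[0x09+7] := {0x04,0x3f,0x00,0xf3,0xa6,0x3f,0x4d}
#3 dst[0x05+6] := {0xbd,0x15,0x7c,0xdd,0x52,0x74}
#4 dst[0x08+2] := {0xbd,0x15}
#5 dst[0x04+3] := {0x15,0x7c,0xdd}
query mem[0x04]=0x15, mem[0x0b]=0x00, mem[0x00]=0x25, mem[0x01]=0xab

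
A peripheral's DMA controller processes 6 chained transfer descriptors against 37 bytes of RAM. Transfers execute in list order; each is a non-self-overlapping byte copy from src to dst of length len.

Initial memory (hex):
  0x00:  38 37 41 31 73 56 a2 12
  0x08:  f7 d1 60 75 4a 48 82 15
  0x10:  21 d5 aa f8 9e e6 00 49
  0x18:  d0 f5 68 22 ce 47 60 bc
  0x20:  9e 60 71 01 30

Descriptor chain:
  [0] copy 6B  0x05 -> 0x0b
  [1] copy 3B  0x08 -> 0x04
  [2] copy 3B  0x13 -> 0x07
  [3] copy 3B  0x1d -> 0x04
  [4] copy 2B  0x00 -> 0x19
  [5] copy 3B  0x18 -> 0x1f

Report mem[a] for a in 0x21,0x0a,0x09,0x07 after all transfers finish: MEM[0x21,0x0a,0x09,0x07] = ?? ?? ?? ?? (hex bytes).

MEM[0x21,0x0a,0x09,0x07] = 37 60 e6 f8

  after D0: wrote 6B at 0x0b = 56a212f7d160
  after D1: wrote 3B at 0x04 = f7d160
  after D2: wrote 3B at 0x07 = f89ee6
  after D3: wrote 3B at 0x04 = 4760bc
  after D4: wrote 2B at 0x19 = 3837
  after D5: wrote 3B at 0x1f = d03837
query mem[0x21]=0x37, mem[0x0a]=0x60, mem[0x09]=0xe6, mem[0x07]=0xf8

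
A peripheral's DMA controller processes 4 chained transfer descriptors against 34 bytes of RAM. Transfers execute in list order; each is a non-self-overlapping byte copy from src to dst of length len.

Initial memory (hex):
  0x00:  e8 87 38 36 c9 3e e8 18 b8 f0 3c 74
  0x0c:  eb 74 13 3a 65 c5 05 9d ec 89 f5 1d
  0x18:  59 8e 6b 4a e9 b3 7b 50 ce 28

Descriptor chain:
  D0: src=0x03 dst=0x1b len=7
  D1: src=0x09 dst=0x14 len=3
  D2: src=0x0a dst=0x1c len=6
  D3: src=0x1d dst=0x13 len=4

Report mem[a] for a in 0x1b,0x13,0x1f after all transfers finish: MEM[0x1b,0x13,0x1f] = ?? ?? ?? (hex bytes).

[0] 0x03->0x1b len=7 : 36 c9 3e e8 18 b8 f0
[1] 0x09->0x14 len=3 : f0 3c 74
[2] 0x0a->0x1c len=6 : 3c 74 eb 74 13 3a
[3] 0x1d->0x13 len=4 : 74 eb 74 13
query mem[0x1b]=0x36, mem[0x13]=0x74, mem[0x1f]=0x74

MEM[0x1b,0x13,0x1f] = 36 74 74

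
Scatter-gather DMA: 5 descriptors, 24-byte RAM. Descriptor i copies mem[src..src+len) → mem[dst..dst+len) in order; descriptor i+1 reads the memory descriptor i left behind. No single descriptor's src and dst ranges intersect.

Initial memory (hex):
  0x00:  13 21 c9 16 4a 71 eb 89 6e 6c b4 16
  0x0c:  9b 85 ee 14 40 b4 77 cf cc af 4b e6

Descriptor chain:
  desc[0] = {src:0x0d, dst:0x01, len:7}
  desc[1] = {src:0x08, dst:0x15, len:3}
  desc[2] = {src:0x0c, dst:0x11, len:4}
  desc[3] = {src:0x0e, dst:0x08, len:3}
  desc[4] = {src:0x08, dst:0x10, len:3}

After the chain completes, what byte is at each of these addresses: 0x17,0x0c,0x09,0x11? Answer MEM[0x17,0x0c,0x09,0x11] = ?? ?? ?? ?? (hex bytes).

MEM[0x17,0x0c,0x09,0x11] = b4 9b 14 14

D0: mem[0x01..0x07] <- [85 ee 14 40 b4 77 cf]
D1: mem[0x15..0x17] <- [6e 6c b4]
D2: mem[0x11..0x14] <- [9b 85 ee 14]
D3: mem[0x08..0x0a] <- [ee 14 40]
D4: mem[0x10..0x12] <- [ee 14 40]
query mem[0x17]=0xb4, mem[0x0c]=0x9b, mem[0x09]=0x14, mem[0x11]=0x14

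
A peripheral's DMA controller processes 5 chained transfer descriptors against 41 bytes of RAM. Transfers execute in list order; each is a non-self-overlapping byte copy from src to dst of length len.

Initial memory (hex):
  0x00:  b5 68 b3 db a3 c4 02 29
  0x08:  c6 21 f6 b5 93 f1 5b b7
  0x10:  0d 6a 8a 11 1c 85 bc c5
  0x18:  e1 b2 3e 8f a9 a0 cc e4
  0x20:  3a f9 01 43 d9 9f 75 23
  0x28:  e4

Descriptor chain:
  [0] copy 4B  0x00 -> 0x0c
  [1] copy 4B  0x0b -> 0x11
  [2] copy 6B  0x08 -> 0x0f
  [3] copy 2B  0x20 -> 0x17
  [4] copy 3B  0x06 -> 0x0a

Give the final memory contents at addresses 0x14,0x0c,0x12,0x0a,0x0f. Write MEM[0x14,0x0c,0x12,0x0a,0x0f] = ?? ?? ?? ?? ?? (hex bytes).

MEM[0x14,0x0c,0x12,0x0a,0x0f] = 68 c6 b5 02 c6

[0] 0x00->0x0c len=4 : b5 68 b3 db
[1] 0x0b->0x11 len=4 : b5 b5 68 b3
[2] 0x08->0x0f len=6 : c6 21 f6 b5 b5 68
[3] 0x20->0x17 len=2 : 3a f9
[4] 0x06->0x0a len=3 : 02 29 c6
query mem[0x14]=0x68, mem[0x0c]=0xc6, mem[0x12]=0xb5, mem[0x0a]=0x02, mem[0x0f]=0xc6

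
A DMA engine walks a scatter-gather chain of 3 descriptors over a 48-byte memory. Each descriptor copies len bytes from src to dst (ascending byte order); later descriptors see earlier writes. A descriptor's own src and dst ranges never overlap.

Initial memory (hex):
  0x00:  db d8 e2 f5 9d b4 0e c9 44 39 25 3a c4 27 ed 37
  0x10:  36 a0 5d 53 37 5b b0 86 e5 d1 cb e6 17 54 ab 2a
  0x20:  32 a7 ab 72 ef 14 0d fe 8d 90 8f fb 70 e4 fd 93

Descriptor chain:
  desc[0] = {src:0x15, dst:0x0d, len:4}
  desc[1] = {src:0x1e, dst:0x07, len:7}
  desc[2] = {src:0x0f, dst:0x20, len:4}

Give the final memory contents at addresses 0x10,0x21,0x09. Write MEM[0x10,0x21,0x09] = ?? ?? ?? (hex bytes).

#0 dst[0x0d+4] := {0x5b,0xb0,0x86,0xe5}
#1 dst[0x07+7] := {0xab,0x2a,0x32,0xa7,0xab,0x72,0xef}
#2 dst[0x20+4] := {0x86,0xe5,0xa0,0x5d}
query mem[0x10]=0xe5, mem[0x21]=0xe5, mem[0x09]=0x32

MEM[0x10,0x21,0x09] = e5 e5 32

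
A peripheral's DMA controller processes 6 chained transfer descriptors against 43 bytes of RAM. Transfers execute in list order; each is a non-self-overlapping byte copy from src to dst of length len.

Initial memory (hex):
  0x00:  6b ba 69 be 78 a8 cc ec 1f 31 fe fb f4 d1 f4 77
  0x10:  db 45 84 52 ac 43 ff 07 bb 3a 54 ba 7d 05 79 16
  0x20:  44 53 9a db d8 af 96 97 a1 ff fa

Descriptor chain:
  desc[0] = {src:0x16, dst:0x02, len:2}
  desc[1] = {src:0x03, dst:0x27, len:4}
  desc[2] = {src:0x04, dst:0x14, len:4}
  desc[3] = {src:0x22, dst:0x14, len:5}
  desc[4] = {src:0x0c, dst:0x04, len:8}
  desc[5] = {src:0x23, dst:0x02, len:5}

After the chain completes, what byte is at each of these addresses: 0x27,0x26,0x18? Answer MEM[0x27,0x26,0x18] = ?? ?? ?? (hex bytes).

MEM[0x27,0x26,0x18] = 07 96 96

#0 dst[0x02+2] := {0xff,0x07}
#1 dst[0x27+4] := {0x07,0x78,0xa8,0xcc}
#2 dst[0x14+4] := {0x78,0xa8,0xcc,0xec}
#3 dst[0x14+5] := {0x9a,0xdb,0xd8,0xaf,0x96}
#4 dst[0x04+8] := {0xf4,0xd1,0xf4,0x77,0xdb,0x45,0x84,0x52}
#5 dst[0x02+5] := {0xdb,0xd8,0xaf,0x96,0x07}
query mem[0x27]=0x07, mem[0x26]=0x96, mem[0x18]=0x96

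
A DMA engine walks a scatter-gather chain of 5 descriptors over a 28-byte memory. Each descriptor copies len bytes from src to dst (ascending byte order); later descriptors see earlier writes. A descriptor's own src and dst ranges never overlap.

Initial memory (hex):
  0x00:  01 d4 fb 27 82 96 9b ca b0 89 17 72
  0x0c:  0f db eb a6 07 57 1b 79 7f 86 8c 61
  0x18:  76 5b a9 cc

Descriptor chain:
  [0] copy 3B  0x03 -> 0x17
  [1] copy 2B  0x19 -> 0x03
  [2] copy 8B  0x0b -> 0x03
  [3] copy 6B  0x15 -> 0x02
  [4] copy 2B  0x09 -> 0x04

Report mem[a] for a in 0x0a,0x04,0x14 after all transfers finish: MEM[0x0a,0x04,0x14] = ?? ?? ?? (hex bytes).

#0 dst[0x17+3] := {0x27,0x82,0x96}
#1 dst[0x03+2] := {0x96,0xa9}
#2 dst[0x03+8] := {0x72,0x0f,0xdb,0xeb,0xa6,0x07,0x57,0x1b}
#3 dst[0x02+6] := {0x86,0x8c,0x27,0x82,0x96,0xa9}
#4 dst[0x04+2] := {0x57,0x1b}
query mem[0x0a]=0x1b, mem[0x04]=0x57, mem[0x14]=0x7f

MEM[0x0a,0x04,0x14] = 1b 57 7f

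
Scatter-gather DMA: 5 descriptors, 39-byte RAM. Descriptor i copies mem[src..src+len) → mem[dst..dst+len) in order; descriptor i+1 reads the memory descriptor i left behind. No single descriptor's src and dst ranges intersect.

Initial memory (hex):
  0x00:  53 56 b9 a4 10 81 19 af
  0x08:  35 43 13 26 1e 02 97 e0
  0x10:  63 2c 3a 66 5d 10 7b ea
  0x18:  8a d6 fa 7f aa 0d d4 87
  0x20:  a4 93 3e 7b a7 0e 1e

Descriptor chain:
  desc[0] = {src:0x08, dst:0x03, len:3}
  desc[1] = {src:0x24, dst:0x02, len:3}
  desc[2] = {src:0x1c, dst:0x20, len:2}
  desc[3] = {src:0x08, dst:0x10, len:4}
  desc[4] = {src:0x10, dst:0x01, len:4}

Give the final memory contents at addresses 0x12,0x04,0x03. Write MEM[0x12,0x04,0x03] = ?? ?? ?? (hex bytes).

#0 dst[0x03+3] := {0x35,0x43,0x13}
#1 dst[0x02+3] := {0xa7,0x0e,0x1e}
#2 dst[0x20+2] := {0xaa,0x0d}
#3 dst[0x10+4] := {0x35,0x43,0x13,0x26}
#4 dst[0x01+4] := {0x35,0x43,0x13,0x26}
query mem[0x12]=0x13, mem[0x04]=0x26, mem[0x03]=0x13

MEM[0x12,0x04,0x03] = 13 26 13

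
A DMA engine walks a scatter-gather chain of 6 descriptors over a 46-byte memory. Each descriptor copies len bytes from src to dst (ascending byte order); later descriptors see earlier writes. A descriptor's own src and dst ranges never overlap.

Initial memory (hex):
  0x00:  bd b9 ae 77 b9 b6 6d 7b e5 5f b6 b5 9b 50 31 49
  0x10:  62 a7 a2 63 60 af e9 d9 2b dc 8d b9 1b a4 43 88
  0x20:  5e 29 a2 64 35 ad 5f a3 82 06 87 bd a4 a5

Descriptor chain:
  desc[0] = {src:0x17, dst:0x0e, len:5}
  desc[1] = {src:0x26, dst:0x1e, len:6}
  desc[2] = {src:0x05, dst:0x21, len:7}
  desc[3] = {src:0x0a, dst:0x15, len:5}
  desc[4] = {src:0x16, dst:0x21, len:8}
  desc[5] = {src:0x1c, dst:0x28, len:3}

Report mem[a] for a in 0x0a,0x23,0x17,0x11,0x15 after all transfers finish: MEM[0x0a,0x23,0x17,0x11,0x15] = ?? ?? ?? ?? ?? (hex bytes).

D0: mem[0x0e..0x12] <- [d9 2b dc 8d b9]
D1: mem[0x1e..0x23] <- [5f a3 82 06 87 bd]
D2: mem[0x21..0x27] <- [b6 6d 7b e5 5f b6 b5]
D3: mem[0x15..0x19] <- [b6 b5 9b 50 d9]
D4: mem[0x21..0x28] <- [b5 9b 50 d9 8d b9 1b a4]
D5: mem[0x28..0x2a] <- [1b a4 5f]
query mem[0x0a]=0xb6, mem[0x23]=0x50, mem[0x17]=0x9b, mem[0x11]=0x8d, mem[0x15]=0xb6

MEM[0x0a,0x23,0x17,0x11,0x15] = b6 50 9b 8d b6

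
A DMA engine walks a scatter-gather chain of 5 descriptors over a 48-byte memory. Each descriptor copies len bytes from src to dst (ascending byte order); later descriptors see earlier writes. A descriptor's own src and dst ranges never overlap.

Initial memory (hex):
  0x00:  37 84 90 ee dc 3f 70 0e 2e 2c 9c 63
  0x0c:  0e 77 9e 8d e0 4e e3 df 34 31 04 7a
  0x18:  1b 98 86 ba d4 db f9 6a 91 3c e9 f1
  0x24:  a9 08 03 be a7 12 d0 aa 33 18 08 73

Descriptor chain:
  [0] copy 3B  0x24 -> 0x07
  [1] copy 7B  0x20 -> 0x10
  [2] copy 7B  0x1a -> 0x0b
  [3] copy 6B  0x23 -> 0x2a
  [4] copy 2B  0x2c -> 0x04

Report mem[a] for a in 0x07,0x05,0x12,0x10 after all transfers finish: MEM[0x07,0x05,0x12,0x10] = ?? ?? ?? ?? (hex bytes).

D0: mem[0x07..0x09] <- [a9 08 03]
D1: mem[0x10..0x16] <- [91 3c e9 f1 a9 08 03]
D2: mem[0x0b..0x11] <- [86 ba d4 db f9 6a 91]
D3: mem[0x2a..0x2f] <- [f1 a9 08 03 be a7]
D4: mem[0x04..0x05] <- [08 03]
query mem[0x07]=0xa9, mem[0x05]=0x03, mem[0x12]=0xe9, mem[0x10]=0x6a

MEM[0x07,0x05,0x12,0x10] = a9 03 e9 6a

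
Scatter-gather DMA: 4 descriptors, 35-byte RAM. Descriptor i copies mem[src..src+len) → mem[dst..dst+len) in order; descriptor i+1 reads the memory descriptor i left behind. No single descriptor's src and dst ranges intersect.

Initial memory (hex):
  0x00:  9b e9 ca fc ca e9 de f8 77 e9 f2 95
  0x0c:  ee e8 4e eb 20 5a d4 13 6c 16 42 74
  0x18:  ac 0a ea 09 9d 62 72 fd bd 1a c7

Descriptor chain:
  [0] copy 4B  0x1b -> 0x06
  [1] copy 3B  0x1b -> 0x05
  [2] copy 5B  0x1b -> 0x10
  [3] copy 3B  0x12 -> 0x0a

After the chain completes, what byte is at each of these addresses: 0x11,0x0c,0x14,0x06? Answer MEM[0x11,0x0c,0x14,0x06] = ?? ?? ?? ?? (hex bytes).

MEM[0x11,0x0c,0x14,0x06] = 9d fd fd 9d

[0] 0x1b->0x06 len=4 : 09 9d 62 72
[1] 0x1b->0x05 len=3 : 09 9d 62
[2] 0x1b->0x10 len=5 : 09 9d 62 72 fd
[3] 0x12->0x0a len=3 : 62 72 fd
query mem[0x11]=0x9d, mem[0x0c]=0xfd, mem[0x14]=0xfd, mem[0x06]=0x9d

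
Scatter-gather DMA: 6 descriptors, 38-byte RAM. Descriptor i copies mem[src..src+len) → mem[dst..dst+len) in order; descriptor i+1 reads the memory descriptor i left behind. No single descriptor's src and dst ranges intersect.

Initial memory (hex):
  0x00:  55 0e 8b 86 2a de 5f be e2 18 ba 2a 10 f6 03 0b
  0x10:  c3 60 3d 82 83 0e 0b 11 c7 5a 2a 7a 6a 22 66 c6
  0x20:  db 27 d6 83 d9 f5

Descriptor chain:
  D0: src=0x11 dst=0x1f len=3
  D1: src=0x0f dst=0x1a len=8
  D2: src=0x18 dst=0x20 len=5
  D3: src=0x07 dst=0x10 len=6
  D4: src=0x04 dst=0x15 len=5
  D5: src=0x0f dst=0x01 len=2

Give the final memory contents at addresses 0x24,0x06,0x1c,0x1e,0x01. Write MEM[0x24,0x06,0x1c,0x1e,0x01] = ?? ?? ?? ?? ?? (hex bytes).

MEM[0x24,0x06,0x1c,0x1e,0x01] = 60 5f 60 82 0b

D0: mem[0x1f..0x21] <- [60 3d 82]
D1: mem[0x1a..0x21] <- [0b c3 60 3d 82 83 0e 0b]
D2: mem[0x20..0x24] <- [c7 5a 0b c3 60]
D3: mem[0x10..0x15] <- [be e2 18 ba 2a 10]
D4: mem[0x15..0x19] <- [2a de 5f be e2]
D5: mem[0x01..0x02] <- [0b be]
query mem[0x24]=0x60, mem[0x06]=0x5f, mem[0x1c]=0x60, mem[0x1e]=0x82, mem[0x01]=0x0b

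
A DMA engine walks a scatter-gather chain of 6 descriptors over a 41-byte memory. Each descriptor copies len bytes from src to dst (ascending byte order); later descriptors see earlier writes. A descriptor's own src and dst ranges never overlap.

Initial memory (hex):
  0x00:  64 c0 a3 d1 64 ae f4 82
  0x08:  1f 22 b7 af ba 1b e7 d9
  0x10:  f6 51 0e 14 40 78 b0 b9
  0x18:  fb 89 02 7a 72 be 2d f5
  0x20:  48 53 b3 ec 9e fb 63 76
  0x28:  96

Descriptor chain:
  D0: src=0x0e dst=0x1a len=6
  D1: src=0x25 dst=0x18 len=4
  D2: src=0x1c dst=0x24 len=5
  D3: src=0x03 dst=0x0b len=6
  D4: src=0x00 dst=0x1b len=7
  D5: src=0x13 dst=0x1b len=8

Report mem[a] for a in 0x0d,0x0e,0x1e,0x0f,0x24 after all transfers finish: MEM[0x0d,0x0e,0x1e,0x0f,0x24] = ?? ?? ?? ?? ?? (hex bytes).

  after D0: wrote 6B at 0x1a = e7d9f6510e14
  after D1: wrote 4B at 0x18 = fb637696
  after D2: wrote 5B at 0x24 = f6510e1448
  after D3: wrote 6B at 0x0b = d164aef4821f
  after D4: wrote 7B at 0x1b = 64c0a3d164aef4
  after D5: wrote 8B at 0x1b = 144078b0b9fb6376
query mem[0x0d]=0xae, mem[0x0e]=0xf4, mem[0x1e]=0xb0, mem[0x0f]=0x82, mem[0x24]=0xf6

MEM[0x0d,0x0e,0x1e,0x0f,0x24] = ae f4 b0 82 f6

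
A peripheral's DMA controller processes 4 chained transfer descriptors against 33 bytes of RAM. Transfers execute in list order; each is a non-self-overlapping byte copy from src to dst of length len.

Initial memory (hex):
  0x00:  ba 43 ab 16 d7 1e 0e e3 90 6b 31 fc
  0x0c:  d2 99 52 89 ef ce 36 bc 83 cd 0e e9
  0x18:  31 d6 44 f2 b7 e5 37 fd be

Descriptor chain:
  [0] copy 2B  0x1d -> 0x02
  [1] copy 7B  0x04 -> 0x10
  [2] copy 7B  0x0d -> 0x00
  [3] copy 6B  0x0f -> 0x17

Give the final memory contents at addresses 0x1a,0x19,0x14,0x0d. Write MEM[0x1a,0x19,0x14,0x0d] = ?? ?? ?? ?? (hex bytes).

MEM[0x1a,0x19,0x14,0x0d] = 0e 1e 90 99

[0] 0x1d->0x02 len=2 : e5 37
[1] 0x04->0x10 len=7 : d7 1e 0e e3 90 6b 31
[2] 0x0d->0x00 len=7 : 99 52 89 d7 1e 0e e3
[3] 0x0f->0x17 len=6 : 89 d7 1e 0e e3 90
query mem[0x1a]=0x0e, mem[0x19]=0x1e, mem[0x14]=0x90, mem[0x0d]=0x99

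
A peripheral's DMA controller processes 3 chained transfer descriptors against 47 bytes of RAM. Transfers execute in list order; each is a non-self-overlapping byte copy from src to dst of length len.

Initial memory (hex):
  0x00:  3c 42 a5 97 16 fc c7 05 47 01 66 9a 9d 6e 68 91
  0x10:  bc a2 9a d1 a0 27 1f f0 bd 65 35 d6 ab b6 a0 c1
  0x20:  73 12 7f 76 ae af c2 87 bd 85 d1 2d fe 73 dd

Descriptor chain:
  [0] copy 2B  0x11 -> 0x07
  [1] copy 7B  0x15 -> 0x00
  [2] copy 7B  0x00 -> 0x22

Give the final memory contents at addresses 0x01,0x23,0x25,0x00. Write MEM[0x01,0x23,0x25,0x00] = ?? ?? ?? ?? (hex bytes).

MEM[0x01,0x23,0x25,0x00] = 1f 1f bd 27

D0: mem[0x07..0x08] <- [a2 9a]
D1: mem[0x00..0x06] <- [27 1f f0 bd 65 35 d6]
D2: mem[0x22..0x28] <- [27 1f f0 bd 65 35 d6]
query mem[0x01]=0x1f, mem[0x23]=0x1f, mem[0x25]=0xbd, mem[0x00]=0x27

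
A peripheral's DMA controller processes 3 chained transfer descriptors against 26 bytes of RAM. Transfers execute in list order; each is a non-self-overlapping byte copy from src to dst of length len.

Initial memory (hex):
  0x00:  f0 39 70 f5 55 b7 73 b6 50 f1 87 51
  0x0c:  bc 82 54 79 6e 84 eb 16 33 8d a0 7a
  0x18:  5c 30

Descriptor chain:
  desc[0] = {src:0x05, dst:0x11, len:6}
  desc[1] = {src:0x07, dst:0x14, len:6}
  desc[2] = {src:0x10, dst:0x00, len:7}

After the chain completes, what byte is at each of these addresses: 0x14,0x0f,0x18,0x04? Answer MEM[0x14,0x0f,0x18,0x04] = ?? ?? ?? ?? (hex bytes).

MEM[0x14,0x0f,0x18,0x04] = b6 79 51 b6

D0: mem[0x11..0x16] <- [b7 73 b6 50 f1 87]
D1: mem[0x14..0x19] <- [b6 50 f1 87 51 bc]
D2: mem[0x00..0x06] <- [6e b7 73 b6 b6 50 f1]
query mem[0x14]=0xb6, mem[0x0f]=0x79, mem[0x18]=0x51, mem[0x04]=0xb6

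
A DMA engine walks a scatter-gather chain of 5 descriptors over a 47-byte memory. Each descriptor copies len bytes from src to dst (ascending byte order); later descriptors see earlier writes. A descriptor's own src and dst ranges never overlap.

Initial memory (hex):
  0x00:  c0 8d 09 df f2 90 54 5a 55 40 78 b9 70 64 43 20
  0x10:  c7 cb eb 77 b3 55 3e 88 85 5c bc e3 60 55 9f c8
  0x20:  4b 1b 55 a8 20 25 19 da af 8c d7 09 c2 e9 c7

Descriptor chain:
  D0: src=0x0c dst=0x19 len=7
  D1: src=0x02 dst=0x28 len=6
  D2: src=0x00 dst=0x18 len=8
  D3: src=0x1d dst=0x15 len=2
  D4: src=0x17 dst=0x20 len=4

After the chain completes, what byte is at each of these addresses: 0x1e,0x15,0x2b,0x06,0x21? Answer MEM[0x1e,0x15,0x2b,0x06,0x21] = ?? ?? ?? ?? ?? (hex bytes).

D0: mem[0x19..0x1f] <- [70 64 43 20 c7 cb eb]
D1: mem[0x28..0x2d] <- [09 df f2 90 54 5a]
D2: mem[0x18..0x1f] <- [c0 8d 09 df f2 90 54 5a]
D3: mem[0x15..0x16] <- [90 54]
D4: mem[0x20..0x23] <- [88 c0 8d 09]
query mem[0x1e]=0x54, mem[0x15]=0x90, mem[0x2b]=0x90, mem[0x06]=0x54, mem[0x21]=0xc0

MEM[0x1e,0x15,0x2b,0x06,0x21] = 54 90 90 54 c0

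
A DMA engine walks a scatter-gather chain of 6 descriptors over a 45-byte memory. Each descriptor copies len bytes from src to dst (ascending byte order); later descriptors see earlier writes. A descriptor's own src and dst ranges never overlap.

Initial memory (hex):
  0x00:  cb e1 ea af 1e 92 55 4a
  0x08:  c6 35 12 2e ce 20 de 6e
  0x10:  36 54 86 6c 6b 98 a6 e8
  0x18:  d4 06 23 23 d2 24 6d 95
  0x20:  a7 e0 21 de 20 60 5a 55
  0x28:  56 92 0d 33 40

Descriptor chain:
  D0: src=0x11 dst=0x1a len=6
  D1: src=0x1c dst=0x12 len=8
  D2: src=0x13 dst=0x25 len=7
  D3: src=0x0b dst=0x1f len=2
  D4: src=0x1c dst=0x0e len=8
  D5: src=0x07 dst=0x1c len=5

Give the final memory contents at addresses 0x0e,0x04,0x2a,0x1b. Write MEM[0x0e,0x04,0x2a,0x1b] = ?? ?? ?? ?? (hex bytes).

D0: mem[0x1a..0x1f] <- [54 86 6c 6b 98 a6]
D1: mem[0x12..0x19] <- [6c 6b 98 a6 a7 e0 21 de]
D2: mem[0x25..0x2b] <- [6b 98 a6 a7 e0 21 de]
D3: mem[0x1f..0x20] <- [2e ce]
D4: mem[0x0e..0x15] <- [6c 6b 98 2e ce e0 21 de]
D5: mem[0x1c..0x20] <- [4a c6 35 12 2e]
query mem[0x0e]=0x6c, mem[0x04]=0x1e, mem[0x2a]=0x21, mem[0x1b]=0x86

MEM[0x0e,0x04,0x2a,0x1b] = 6c 1e 21 86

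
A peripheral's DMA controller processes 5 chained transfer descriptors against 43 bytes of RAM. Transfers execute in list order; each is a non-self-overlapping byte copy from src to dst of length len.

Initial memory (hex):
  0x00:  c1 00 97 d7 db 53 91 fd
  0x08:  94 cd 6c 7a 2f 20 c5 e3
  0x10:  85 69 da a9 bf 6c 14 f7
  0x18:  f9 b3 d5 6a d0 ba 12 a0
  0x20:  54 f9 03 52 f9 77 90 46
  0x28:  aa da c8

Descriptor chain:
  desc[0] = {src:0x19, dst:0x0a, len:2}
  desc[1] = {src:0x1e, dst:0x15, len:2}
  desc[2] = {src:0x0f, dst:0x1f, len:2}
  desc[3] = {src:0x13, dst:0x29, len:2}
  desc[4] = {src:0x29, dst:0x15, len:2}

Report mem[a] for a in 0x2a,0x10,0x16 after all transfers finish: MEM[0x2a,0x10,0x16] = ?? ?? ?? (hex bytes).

  after D0: wrote 2B at 0x0a = b3d5
  after D1: wrote 2B at 0x15 = 12a0
  after D2: wrote 2B at 0x1f = e385
  after D3: wrote 2B at 0x29 = a9bf
  after D4: wrote 2B at 0x15 = a9bf
query mem[0x2a]=0xbf, mem[0x10]=0x85, mem[0x16]=0xbf

MEM[0x2a,0x10,0x16] = bf 85 bf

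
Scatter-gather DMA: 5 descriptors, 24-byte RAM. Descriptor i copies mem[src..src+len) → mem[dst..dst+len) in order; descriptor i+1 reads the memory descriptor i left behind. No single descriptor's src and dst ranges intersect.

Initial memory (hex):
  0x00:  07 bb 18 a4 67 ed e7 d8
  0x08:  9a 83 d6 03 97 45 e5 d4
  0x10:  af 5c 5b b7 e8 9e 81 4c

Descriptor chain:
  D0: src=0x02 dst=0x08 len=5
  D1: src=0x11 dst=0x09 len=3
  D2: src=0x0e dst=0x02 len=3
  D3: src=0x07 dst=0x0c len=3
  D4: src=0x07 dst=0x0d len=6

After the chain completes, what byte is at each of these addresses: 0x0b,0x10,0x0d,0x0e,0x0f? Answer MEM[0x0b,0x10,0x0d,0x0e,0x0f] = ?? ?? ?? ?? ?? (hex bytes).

D0: mem[0x08..0x0c] <- [18 a4 67 ed e7]
D1: mem[0x09..0x0b] <- [5c 5b b7]
D2: mem[0x02..0x04] <- [e5 d4 af]
D3: mem[0x0c..0x0e] <- [d8 18 5c]
D4: mem[0x0d..0x12] <- [d8 18 5c 5b b7 d8]
query mem[0x0b]=0xb7, mem[0x10]=0x5b, mem[0x0d]=0xd8, mem[0x0e]=0x18, mem[0x0f]=0x5c

MEM[0x0b,0x10,0x0d,0x0e,0x0f] = b7 5b d8 18 5c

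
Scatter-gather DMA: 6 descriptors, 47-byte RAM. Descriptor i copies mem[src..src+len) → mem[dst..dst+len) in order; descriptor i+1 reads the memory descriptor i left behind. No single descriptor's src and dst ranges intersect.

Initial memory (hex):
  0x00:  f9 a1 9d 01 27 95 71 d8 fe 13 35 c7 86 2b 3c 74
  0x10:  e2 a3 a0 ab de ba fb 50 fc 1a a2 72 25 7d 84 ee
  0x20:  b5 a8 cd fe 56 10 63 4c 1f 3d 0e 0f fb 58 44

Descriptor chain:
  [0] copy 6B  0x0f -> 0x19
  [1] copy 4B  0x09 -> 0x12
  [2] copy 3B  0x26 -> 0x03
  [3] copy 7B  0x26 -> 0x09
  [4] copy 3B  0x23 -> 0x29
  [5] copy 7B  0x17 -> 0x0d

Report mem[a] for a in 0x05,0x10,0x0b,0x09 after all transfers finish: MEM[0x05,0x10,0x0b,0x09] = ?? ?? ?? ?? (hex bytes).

#0 dst[0x19+6] := {0x74,0xe2,0xa3,0xa0,0xab,0xde}
#1 dst[0x12+4] := {0x13,0x35,0xc7,0x86}
#2 dst[0x03+3] := {0x63,0x4c,0x1f}
#3 dst[0x09+7] := {0x63,0x4c,0x1f,0x3d,0x0e,0x0f,0xfb}
#4 dst[0x29+3] := {0xfe,0x56,0x10}
#5 dst[0x0d+7] := {0x50,0xfc,0x74,0xe2,0xa3,0xa0,0xab}
query mem[0x05]=0x1f, mem[0x10]=0xe2, mem[0x0b]=0x1f, mem[0x09]=0x63

MEM[0x05,0x10,0x0b,0x09] = 1f e2 1f 63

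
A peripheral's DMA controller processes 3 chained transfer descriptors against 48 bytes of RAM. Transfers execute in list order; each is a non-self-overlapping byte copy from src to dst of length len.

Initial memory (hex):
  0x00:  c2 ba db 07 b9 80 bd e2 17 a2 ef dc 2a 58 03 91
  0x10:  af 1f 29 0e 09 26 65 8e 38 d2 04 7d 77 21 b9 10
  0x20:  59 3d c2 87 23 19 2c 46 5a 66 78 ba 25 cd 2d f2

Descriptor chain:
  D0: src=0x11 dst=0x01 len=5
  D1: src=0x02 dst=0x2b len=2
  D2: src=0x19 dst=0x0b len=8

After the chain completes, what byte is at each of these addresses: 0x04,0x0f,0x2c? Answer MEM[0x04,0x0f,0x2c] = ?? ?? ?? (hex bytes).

[0] 0x11->0x01 len=5 : 1f 29 0e 09 26
[1] 0x02->0x2b len=2 : 29 0e
[2] 0x19->0x0b len=8 : d2 04 7d 77 21 b9 10 59
query mem[0x04]=0x09, mem[0x0f]=0x21, mem[0x2c]=0x0e

MEM[0x04,0x0f,0x2c] = 09 21 0e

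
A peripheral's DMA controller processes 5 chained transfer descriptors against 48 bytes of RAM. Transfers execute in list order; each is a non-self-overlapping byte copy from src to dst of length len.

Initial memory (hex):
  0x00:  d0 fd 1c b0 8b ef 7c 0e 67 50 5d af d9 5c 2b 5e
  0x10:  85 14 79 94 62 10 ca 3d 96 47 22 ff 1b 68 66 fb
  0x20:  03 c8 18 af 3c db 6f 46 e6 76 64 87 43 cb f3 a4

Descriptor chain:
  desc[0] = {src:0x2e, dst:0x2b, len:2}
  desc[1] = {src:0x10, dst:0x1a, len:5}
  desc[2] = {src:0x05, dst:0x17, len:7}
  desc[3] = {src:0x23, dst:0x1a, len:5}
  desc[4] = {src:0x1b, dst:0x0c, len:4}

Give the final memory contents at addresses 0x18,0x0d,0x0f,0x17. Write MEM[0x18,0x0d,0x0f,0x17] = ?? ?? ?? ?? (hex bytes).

MEM[0x18,0x0d,0x0f,0x17] = 7c db 46 ef

  after D0: wrote 2B at 0x2b = f3a4
  after D1: wrote 5B at 0x1a = 8514799462
  after D2: wrote 7B at 0x17 = ef7c0e67505daf
  after D3: wrote 5B at 0x1a = af3cdb6f46
  after D4: wrote 4B at 0x0c = 3cdb6f46
query mem[0x18]=0x7c, mem[0x0d]=0xdb, mem[0x0f]=0x46, mem[0x17]=0xef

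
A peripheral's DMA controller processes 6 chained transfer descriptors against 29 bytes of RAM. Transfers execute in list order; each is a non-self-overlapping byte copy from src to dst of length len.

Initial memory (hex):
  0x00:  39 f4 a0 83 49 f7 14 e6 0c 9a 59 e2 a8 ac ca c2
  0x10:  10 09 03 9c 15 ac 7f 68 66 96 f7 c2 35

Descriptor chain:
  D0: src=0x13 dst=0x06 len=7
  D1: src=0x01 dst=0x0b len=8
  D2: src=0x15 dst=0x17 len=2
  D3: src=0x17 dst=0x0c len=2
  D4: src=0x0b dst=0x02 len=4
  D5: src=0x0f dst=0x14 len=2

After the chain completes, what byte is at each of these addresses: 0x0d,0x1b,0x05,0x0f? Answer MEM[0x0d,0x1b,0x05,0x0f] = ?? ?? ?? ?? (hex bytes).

D0: mem[0x06..0x0c] <- [9c 15 ac 7f 68 66 96]
D1: mem[0x0b..0x12] <- [f4 a0 83 49 f7 9c 15 ac]
D2: mem[0x17..0x18] <- [ac 7f]
D3: mem[0x0c..0x0d] <- [ac 7f]
D4: mem[0x02..0x05] <- [f4 ac 7f 49]
D5: mem[0x14..0x15] <- [f7 9c]
query mem[0x0d]=0x7f, mem[0x1b]=0xc2, mem[0x05]=0x49, mem[0x0f]=0xf7

MEM[0x0d,0x1b,0x05,0x0f] = 7f c2 49 f7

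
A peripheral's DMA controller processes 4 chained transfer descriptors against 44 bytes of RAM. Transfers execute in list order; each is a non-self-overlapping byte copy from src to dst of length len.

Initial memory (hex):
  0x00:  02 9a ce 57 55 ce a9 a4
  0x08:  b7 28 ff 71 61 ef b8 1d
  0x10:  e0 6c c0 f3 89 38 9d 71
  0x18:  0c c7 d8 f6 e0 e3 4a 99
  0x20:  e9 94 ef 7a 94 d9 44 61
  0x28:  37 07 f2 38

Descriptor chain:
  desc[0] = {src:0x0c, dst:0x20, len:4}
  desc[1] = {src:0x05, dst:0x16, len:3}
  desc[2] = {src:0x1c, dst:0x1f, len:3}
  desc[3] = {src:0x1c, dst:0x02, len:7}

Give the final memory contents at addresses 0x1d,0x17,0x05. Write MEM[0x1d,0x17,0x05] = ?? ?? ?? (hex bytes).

MEM[0x1d,0x17,0x05] = e3 a9 e0

[0] 0x0c->0x20 len=4 : 61 ef b8 1d
[1] 0x05->0x16 len=3 : ce a9 a4
[2] 0x1c->0x1f len=3 : e0 e3 4a
[3] 0x1c->0x02 len=7 : e0 e3 4a e0 e3 4a b8
query mem[0x1d]=0xe3, mem[0x17]=0xa9, mem[0x05]=0xe0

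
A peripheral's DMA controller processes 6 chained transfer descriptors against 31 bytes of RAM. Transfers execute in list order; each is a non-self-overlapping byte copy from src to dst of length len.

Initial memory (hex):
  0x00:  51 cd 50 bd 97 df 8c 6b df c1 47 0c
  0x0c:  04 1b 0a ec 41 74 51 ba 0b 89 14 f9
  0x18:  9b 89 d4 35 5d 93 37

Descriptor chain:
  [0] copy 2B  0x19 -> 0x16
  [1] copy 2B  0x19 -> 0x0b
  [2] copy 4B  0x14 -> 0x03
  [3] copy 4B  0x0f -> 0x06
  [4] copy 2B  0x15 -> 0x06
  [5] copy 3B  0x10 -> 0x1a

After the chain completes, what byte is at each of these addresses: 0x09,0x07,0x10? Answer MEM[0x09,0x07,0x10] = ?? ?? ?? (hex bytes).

  after D0: wrote 2B at 0x16 = 89d4
  after D1: wrote 2B at 0x0b = 89d4
  after D2: wrote 4B at 0x03 = 0b8989d4
  after D3: wrote 4B at 0x06 = ec417451
  after D4: wrote 2B at 0x06 = 8989
  after D5: wrote 3B at 0x1a = 417451
query mem[0x09]=0x51, mem[0x07]=0x89, mem[0x10]=0x41

MEM[0x09,0x07,0x10] = 51 89 41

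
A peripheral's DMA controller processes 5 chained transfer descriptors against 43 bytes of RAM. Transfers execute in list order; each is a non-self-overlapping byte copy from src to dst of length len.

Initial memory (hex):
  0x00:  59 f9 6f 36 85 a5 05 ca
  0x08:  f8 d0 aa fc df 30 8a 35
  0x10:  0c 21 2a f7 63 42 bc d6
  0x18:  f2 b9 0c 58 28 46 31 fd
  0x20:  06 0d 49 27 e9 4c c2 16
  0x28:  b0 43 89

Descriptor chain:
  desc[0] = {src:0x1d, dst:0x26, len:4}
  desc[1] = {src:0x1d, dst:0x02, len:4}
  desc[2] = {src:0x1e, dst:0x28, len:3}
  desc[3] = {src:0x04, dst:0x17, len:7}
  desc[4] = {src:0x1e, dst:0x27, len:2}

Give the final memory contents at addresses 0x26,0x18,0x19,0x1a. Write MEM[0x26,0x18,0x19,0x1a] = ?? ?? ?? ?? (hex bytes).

MEM[0x26,0x18,0x19,0x1a] = 46 06 05 ca

#0 dst[0x26+4] := {0x46,0x31,0xfd,0x06}
#1 dst[0x02+4] := {0x46,0x31,0xfd,0x06}
#2 dst[0x28+3] := {0x31,0xfd,0x06}
#3 dst[0x17+7] := {0xfd,0x06,0x05,0xca,0xf8,0xd0,0xaa}
#4 dst[0x27+2] := {0x31,0xfd}
query mem[0x26]=0x46, mem[0x18]=0x06, mem[0x19]=0x05, mem[0x1a]=0xca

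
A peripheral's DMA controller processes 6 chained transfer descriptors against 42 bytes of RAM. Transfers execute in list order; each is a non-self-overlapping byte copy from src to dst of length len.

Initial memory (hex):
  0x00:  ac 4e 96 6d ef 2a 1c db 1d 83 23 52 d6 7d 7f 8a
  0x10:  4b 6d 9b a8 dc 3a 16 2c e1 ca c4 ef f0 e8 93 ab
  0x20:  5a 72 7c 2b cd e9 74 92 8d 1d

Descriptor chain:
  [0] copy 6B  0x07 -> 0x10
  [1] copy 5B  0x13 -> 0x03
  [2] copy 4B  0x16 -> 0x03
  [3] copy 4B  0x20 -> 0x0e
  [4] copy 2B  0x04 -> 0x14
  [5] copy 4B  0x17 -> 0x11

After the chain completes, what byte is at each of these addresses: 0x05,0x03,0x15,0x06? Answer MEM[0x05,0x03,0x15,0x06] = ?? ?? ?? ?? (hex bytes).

#0 dst[0x10+6] := {0xdb,0x1d,0x83,0x23,0x52,0xd6}
#1 dst[0x03+5] := {0x23,0x52,0xd6,0x16,0x2c}
#2 dst[0x03+4] := {0x16,0x2c,0xe1,0xca}
#3 dst[0x0e+4] := {0x5a,0x72,0x7c,0x2b}
#4 dst[0x14+2] := {0x2c,0xe1}
#5 dst[0x11+4] := {0x2c,0xe1,0xca,0xc4}
query mem[0x05]=0xe1, mem[0x03]=0x16, mem[0x15]=0xe1, mem[0x06]=0xca

MEM[0x05,0x03,0x15,0x06] = e1 16 e1 ca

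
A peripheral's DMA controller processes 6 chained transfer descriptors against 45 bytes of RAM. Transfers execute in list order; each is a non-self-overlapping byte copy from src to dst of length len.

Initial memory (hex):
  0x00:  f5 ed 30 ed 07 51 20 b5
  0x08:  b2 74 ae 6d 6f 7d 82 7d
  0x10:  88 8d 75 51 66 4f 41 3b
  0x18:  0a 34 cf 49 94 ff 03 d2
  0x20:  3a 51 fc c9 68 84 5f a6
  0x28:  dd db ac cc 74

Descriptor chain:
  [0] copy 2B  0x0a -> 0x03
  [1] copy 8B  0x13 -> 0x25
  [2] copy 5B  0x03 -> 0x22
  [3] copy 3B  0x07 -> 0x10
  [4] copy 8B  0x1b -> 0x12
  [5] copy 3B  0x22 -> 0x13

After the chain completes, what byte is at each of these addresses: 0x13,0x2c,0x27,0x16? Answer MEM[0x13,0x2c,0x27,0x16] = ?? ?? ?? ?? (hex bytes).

#0 dst[0x03+2] := {0xae,0x6d}
#1 dst[0x25+8] := {0x51,0x66,0x4f,0x41,0x3b,0x0a,0x34,0xcf}
#2 dst[0x22+5] := {0xae,0x6d,0x51,0x20,0xb5}
#3 dst[0x10+3] := {0xb5,0xb2,0x74}
#4 dst[0x12+8] := {0x49,0x94,0xff,0x03,0xd2,0x3a,0x51,0xae}
#5 dst[0x13+3] := {0xae,0x6d,0x51}
query mem[0x13]=0xae, mem[0x2c]=0xcf, mem[0x27]=0x4f, mem[0x16]=0xd2

MEM[0x13,0x2c,0x27,0x16] = ae cf 4f d2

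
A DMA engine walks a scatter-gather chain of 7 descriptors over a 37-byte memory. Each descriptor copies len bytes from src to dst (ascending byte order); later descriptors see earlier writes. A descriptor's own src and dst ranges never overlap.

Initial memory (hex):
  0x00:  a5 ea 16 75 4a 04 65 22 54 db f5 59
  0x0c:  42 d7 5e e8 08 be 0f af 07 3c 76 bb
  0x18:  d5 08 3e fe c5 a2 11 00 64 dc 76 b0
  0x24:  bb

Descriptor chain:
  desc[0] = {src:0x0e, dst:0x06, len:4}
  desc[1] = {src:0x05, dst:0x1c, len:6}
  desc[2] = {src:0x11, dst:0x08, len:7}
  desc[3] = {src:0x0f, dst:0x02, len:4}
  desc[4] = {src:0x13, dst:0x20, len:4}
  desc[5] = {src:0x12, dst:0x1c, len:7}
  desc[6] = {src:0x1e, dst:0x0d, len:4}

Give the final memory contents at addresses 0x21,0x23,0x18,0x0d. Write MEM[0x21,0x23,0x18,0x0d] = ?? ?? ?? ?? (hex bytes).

MEM[0x21,0x23,0x18,0x0d] = bb 76 d5 07

#0 dst[0x06+4] := {0x5e,0xe8,0x08,0xbe}
#1 dst[0x1c+6] := {0x04,0x5e,0xe8,0x08,0xbe,0xf5}
#2 dst[0x08+7] := {0xbe,0x0f,0xaf,0x07,0x3c,0x76,0xbb}
#3 dst[0x02+4] := {0xe8,0x08,0xbe,0x0f}
#4 dst[0x20+4] := {0xaf,0x07,0x3c,0x76}
#5 dst[0x1c+7] := {0x0f,0xaf,0x07,0x3c,0x76,0xbb,0xd5}
#6 dst[0x0d+4] := {0x07,0x3c,0x76,0xbb}
query mem[0x21]=0xbb, mem[0x23]=0x76, mem[0x18]=0xd5, mem[0x0d]=0x07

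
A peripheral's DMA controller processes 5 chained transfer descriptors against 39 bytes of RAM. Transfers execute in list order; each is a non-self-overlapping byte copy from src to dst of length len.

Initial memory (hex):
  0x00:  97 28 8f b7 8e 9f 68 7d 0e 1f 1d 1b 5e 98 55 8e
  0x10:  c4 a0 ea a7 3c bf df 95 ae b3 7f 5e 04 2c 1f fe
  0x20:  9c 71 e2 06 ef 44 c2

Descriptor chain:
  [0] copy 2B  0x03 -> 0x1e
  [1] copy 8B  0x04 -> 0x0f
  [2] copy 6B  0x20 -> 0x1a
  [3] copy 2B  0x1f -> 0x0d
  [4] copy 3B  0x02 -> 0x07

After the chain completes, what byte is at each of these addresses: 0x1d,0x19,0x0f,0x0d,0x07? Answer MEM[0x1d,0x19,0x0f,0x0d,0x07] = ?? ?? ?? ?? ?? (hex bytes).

MEM[0x1d,0x19,0x0f,0x0d,0x07] = 06 b3 8e 44 8f

[0] 0x03->0x1e len=2 : b7 8e
[1] 0x04->0x0f len=8 : 8e 9f 68 7d 0e 1f 1d 1b
[2] 0x20->0x1a len=6 : 9c 71 e2 06 ef 44
[3] 0x1f->0x0d len=2 : 44 9c
[4] 0x02->0x07 len=3 : 8f b7 8e
query mem[0x1d]=0x06, mem[0x19]=0xb3, mem[0x0f]=0x8e, mem[0x0d]=0x44, mem[0x07]=0x8f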